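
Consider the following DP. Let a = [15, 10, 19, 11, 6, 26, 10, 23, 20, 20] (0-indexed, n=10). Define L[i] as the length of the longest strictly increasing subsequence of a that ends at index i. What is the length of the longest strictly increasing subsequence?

   i    0    1    2    3    4    5    6    7    8    9
a[i]   15   10   19   11    6   26   10   23   20   20
L[i]    1    1    2    2    1    3    2    3    3    3

3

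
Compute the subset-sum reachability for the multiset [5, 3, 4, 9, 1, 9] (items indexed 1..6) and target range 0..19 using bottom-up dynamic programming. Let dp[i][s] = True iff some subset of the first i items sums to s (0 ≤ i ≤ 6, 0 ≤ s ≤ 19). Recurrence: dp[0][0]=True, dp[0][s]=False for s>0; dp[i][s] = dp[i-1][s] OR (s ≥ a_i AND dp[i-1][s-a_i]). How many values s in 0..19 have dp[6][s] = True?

18

i\s   0   1   2   3   4   5   6   7   8   9  10  11  12  13  14  15  16  17  18  19
  0   T   F   F   F   F   F   F   F   F   F   F   F   F   F   F   F   F   F   F   F
  1   T   F   F   F   F   T   F   F   F   F   F   F   F   F   F   F   F   F   F   F
  2   T   F   F   T   F   T   F   F   T   F   F   F   F   F   F   F   F   F   F   F
  3   T   F   F   T   T   T   F   T   T   T   F   F   T   F   F   F   F   F   F   F
  4   T   F   F   T   T   T   F   T   T   T   F   F   T   T   T   F   T   T   T   F
  5   T   T   F   T   T   T   T   T   T   T   T   F   T   T   T   T   T   T   T   T
  6   T   T   F   T   T   T   T   T   T   T   T   F   T   T   T   T   T   T   T   T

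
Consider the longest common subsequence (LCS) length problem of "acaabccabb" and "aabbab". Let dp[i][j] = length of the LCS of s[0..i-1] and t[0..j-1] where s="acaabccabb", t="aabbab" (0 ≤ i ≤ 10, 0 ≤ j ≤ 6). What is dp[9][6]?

   ''  a  a  b  b  a  b
''  0  0  0  0  0  0  0
 a  0  1  1  1  1  1  1
 c  0  1  1  1  1  1  1
 a  0  1  2  2  2  2  2
 a  0  1  2  2  2  3  3
 b  0  1  2  3  3  3  4
 c  0  1  2  3  3  3  4
 c  0  1  2  3  3  3  4
 a  0  1  2  3  3  4  4
 b  0  1  2  3  4  4  5
 b  0  1  2  3  4  4  5

5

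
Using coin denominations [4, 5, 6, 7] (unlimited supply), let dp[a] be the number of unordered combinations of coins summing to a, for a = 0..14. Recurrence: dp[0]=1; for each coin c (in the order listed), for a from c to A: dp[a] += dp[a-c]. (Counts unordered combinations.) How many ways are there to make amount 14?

3

after  coin     0     1     2     3     4     5     6     7     8     9    10    11    12    13    14
          4     1     0     0     0     1     0     0     0     1     0     0     0     1     0     0
          5     1     0     0     0     1     1     0     0     1     1     1     0     1     1     1
          6     1     0     0     0     1     1     1     0     1     1     2     1     2     1     2
          7     1     0     0     0     1     1     1     1     1     1     2     2     3     2     3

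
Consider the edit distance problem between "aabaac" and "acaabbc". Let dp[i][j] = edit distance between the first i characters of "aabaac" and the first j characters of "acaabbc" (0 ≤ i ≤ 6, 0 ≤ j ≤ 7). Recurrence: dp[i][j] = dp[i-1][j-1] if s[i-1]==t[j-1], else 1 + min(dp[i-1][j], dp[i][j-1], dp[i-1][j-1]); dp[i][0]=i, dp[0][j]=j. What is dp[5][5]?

3

   ''  a  c  a  a  b  b  c
''  0  1  2  3  4  5  6  7
 a  1  0  1  2  3  4  5  6
 a  2  1  1  1  2  3  4  5
 b  3  2  2  2  2  2  3  4
 a  4  3  3  2  2  3  3  4
 a  5  4  4  3  2  3  4  4
 c  6  5  4  4  3  3  4  4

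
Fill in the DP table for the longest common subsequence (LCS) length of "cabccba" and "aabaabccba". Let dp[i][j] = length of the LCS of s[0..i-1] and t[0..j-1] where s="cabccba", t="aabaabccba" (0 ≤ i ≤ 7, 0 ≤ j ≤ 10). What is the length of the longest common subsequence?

   ''  a  a  b  a  a  b  c  c  b  a
''  0  0  0  0  0  0  0  0  0  0  0
 c  0  0  0  0  0  0  0  1  1  1  1
 a  0  1  1  1  1  1  1  1  1  1  2
 b  0  1  1  2  2  2  2  2  2  2  2
 c  0  1  1  2  2  2  2  3  3  3  3
 c  0  1  1  2  2  2  2  3  4  4  4
 b  0  1  1  2  2  2  3  3  4  5  5
 a  0  1  2  2  3  3  3  3  4  5  6

6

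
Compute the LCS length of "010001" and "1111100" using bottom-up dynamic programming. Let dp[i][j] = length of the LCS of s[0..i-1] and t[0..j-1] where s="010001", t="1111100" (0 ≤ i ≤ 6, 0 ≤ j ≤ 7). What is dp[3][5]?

1

   ''  1  1  1  1  1  0  0
''  0  0  0  0  0  0  0  0
 0  0  0  0  0  0  0  1  1
 1  0  1  1  1  1  1  1  1
 0  0  1  1  1  1  1  2  2
 0  0  1  1  1  1  1  2  3
 0  0  1  1  1  1  1  2  3
 1  0  1  2  2  2  2  2  3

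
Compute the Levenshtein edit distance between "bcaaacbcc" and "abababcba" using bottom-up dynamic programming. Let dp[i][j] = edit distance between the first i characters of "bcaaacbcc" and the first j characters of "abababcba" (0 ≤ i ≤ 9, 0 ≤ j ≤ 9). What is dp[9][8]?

5

   ''  a  b  a  b  a  b  c  b  a
''  0  1  2  3  4  5  6  7  8  9
 b  1  1  1  2  3  4  5  6  7  8
 c  2  2  2  2  3  4  5  5  6  7
 a  3  2  3  2  3  3  4  5  6  6
 a  4  3  3  3  3  3  4  5  6  6
 a  5  4  4  3  4  3  4  5  6  6
 c  6  5  5  4  4  4  4  4  5  6
 b  7  6  5  5  4  5  4  5  4  5
 c  8  7  6  6  5  5  5  4  5  5
 c  9  8  7  7  6  6  6  5  5  6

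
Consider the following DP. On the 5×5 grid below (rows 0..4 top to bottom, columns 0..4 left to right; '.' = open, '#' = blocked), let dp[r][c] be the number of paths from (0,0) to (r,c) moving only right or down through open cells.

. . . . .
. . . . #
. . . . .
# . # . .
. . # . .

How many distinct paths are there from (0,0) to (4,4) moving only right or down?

30

r\c   0   1   2   3   4
  0   1   1   1   1   1
  1   1   2   3   4   0
  2   1   3   6  10  10
  3   0   3   0  10  20
  4   0   3   0  10  30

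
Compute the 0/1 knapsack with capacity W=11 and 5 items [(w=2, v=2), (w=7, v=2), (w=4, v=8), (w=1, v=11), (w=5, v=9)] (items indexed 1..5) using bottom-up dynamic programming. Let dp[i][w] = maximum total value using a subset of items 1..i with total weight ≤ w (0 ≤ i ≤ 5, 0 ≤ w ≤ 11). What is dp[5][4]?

13

i\w   0   1   2   3   4   5   6   7   8   9  10  11
  0   0   0   0   0   0   0   0   0   0   0   0   0
  1   0   0   2   2   2   2   2   2   2   2   2   2
  2   0   0   2   2   2   2   2   2   2   4   4   4
  3   0   0   2   2   8   8  10  10  10  10  10  10
  4   0  11  11  13  13  19  19  21  21  21  21  21
  5   0  11  11  13  13  19  20  21  22  22  28  28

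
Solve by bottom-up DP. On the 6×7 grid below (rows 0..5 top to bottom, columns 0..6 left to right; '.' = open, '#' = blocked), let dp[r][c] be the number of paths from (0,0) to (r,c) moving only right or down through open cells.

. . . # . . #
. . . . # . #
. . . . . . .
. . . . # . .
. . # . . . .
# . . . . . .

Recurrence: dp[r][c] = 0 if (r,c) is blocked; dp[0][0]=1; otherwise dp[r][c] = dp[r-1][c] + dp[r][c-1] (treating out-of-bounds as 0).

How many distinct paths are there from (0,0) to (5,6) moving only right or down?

r\c   0   1   2   3   4   5   6
  0   1   1   1   0   0   0   0
  1   1   2   3   3   0   0   0
  2   1   3   6   9   9   9   9
  3   1   4  10  19   0   9  18
  4   1   5   0  19  19  28  46
  5   0   5   5  24  43  71 117

117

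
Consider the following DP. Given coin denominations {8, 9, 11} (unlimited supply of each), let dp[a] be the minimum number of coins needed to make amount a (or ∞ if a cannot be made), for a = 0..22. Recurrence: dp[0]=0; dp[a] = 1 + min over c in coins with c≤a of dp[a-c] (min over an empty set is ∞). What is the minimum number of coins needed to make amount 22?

 a  0  1  2  3  4  5  6  7  8  9 10 11 12 13 14 15 16 17 18 19 20 21 22
dp  0  -  -  -  -  -  -  -  1  1  -  1  -  -  -  -  2  2  2  2  2  -  2
(- denotes ∞ / unreachable)

2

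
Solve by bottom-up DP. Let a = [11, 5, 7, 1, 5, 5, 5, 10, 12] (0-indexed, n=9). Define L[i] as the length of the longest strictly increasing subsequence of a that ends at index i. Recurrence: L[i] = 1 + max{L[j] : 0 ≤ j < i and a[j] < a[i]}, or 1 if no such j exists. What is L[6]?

2

   i    0    1    2    3    4    5    6    7    8
a[i]   11    5    7    1    5    5    5   10   12
L[i]    1    1    2    1    2    2    2    3    4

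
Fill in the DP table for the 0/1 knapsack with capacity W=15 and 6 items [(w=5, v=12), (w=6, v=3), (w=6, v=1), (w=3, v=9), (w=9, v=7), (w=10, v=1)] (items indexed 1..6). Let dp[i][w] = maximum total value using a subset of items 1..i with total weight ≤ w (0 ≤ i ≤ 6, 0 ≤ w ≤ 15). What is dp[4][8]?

21

i\w   0   1   2   3   4   5   6   7   8   9  10  11  12  13  14  15
  0   0   0   0   0   0   0   0   0   0   0   0   0   0   0   0   0
  1   0   0   0   0   0  12  12  12  12  12  12  12  12  12  12  12
  2   0   0   0   0   0  12  12  12  12  12  12  15  15  15  15  15
  3   0   0   0   0   0  12  12  12  12  12  12  15  15  15  15  15
  4   0   0   0   9   9  12  12  12  21  21  21  21  21  21  24  24
  5   0   0   0   9   9  12  12  12  21  21  21  21  21  21  24  24
  6   0   0   0   9   9  12  12  12  21  21  21  21  21  21  24  24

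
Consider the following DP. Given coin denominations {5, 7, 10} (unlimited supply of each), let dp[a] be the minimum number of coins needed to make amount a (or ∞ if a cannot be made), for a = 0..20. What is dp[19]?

3

 a  0  1  2  3  4  5  6  7  8  9 10 11 12 13 14 15 16 17 18 19 20
dp  0  -  -  -  -  1  -  1  -  -  1  -  2  -  2  2  -  2  -  3  2
(- denotes ∞ / unreachable)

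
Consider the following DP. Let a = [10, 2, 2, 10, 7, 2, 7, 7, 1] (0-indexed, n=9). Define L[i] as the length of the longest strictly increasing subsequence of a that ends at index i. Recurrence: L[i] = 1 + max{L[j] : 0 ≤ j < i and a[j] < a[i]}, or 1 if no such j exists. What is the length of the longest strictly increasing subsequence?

2

   i    0    1    2    3    4    5    6    7    8
a[i]   10    2    2   10    7    2    7    7    1
L[i]    1    1    1    2    2    1    2    2    1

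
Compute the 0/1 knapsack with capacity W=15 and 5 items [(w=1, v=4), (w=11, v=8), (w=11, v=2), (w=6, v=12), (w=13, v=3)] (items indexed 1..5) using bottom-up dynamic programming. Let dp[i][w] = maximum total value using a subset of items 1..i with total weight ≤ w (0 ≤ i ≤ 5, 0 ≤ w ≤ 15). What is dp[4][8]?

16

i\w   0   1   2   3   4   5   6   7   8   9  10  11  12  13  14  15
  0   0   0   0   0   0   0   0   0   0   0   0   0   0   0   0   0
  1   0   4   4   4   4   4   4   4   4   4   4   4   4   4   4   4
  2   0   4   4   4   4   4   4   4   4   4   4   8  12  12  12  12
  3   0   4   4   4   4   4   4   4   4   4   4   8  12  12  12  12
  4   0   4   4   4   4   4  12  16  16  16  16  16  16  16  16  16
  5   0   4   4   4   4   4  12  16  16  16  16  16  16  16  16  16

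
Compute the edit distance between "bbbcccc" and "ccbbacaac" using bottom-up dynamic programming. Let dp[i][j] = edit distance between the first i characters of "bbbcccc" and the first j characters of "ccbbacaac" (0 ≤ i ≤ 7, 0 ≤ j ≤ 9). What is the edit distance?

5

   ''  c  c  b  b  a  c  a  a  c
''  0  1  2  3  4  5  6  7  8  9
 b  1  1  2  2  3  4  5  6  7  8
 b  2  2  2  2  2  3  4  5  6  7
 b  3  3  3  2  2  3  4  5  6  7
 c  4  3  3  3  3  3  3  4  5  6
 c  5  4  3  4  4  4  3  4  5  5
 c  6  5  4  4  5  5  4  4  5  5
 c  7  6  5  5  5  6  5  5  5  5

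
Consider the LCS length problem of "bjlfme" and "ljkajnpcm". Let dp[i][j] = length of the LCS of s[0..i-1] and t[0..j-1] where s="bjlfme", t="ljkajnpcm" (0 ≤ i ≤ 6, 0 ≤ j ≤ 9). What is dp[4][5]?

1

   ''  l  j  k  a  j  n  p  c  m
''  0  0  0  0  0  0  0  0  0  0
 b  0  0  0  0  0  0  0  0  0  0
 j  0  0  1  1  1  1  1  1  1  1
 l  0  1  1  1  1  1  1  1  1  1
 f  0  1  1  1  1  1  1  1  1  1
 m  0  1  1  1  1  1  1  1  1  2
 e  0  1  1  1  1  1  1  1  1  2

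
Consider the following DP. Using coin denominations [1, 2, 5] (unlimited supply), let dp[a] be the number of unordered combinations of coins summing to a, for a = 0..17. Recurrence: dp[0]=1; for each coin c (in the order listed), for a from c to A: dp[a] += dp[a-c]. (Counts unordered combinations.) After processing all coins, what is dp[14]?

16

after  coin     0     1     2     3     4     5     6     7     8     9    10    11    12    13    14    15    16    17
          1     1     1     1     1     1     1     1     1     1     1     1     1     1     1     1     1     1     1
          2     1     1     2     2     3     3     4     4     5     5     6     6     7     7     8     8     9     9
          5     1     1     2     2     3     4     5     6     7     8    10    11    13    14    16    18    20    22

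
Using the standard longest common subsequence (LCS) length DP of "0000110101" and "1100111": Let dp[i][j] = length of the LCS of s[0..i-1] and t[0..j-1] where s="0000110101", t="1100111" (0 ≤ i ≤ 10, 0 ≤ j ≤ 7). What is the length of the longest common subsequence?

   ''  1  1  0  0  1  1  1
''  0  0  0  0  0  0  0  0
 0  0  0  0  1  1  1  1  1
 0  0  0  0  1  2  2  2  2
 0  0  0  0  1  2  2  2  2
 0  0  0  0  1  2  2  2  2
 1  0  1  1  1  2  3  3  3
 1  0  1  2  2  2  3  4  4
 0  0  1  2  3  3  3  4  4
 1  0  1  2  3  3  4  4  5
 0  0  1  2  3  4  4  4  5
 1  0  1  2  3  4  5  5  5

5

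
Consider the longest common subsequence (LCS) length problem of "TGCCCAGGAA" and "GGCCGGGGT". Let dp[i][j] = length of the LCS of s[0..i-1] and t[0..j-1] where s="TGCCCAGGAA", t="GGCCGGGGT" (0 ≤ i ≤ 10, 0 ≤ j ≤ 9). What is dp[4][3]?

   ''  G  G  C  C  G  G  G  G  T
''  0  0  0  0  0  0  0  0  0  0
 T  0  0  0  0  0  0  0  0  0  1
 G  0  1  1  1  1  1  1  1  1  1
 C  0  1  1  2  2  2  2  2  2  2
 C  0  1  1  2  3  3  3  3  3  3
 C  0  1  1  2  3  3  3  3  3  3
 A  0  1  1  2  3  3  3  3  3  3
 G  0  1  2  2  3  4  4  4  4  4
 G  0  1  2  2  3  4  5  5  5  5
 A  0  1  2  2  3  4  5  5  5  5
 A  0  1  2  2  3  4  5  5  5  5

2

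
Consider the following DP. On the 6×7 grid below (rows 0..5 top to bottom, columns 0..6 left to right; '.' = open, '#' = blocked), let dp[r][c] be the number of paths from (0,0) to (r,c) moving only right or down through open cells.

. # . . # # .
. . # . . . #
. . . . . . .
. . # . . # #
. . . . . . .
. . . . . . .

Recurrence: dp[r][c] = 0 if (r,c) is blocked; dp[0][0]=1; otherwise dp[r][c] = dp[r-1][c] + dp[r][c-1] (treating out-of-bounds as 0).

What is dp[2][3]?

r\c   0   1   2   3   4   5   6
  0   1   0   0   0   0   0   0
  1   1   1   0   0   0   0   0
  2   1   2   2   2   2   2   2
  3   1   3   0   2   4   0   0
  4   1   4   4   6  10  10  10
  5   1   5   9  15  25  35  45

2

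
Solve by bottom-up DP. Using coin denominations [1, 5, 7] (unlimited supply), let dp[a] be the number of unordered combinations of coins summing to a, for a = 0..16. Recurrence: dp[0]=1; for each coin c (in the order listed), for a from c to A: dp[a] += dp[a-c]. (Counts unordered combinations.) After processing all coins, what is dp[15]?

after  coin     0     1     2     3     4     5     6     7     8     9    10    11    12    13    14    15    16
          1     1     1     1     1     1     1     1     1     1     1     1     1     1     1     1     1     1
          5     1     1     1     1     1     2     2     2     2     2     3     3     3     3     3     4     4
          7     1     1     1     1     1     2     2     3     3     3     4     4     5     5     6     7     7

7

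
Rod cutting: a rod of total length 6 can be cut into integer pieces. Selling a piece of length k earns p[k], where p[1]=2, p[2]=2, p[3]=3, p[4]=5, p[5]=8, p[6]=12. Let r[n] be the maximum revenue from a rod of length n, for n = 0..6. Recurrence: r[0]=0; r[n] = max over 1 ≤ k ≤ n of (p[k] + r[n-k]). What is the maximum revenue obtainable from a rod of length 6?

12

   n    0    1    2    3    4    5    6
r[n]    0    2    4    6    8   10   12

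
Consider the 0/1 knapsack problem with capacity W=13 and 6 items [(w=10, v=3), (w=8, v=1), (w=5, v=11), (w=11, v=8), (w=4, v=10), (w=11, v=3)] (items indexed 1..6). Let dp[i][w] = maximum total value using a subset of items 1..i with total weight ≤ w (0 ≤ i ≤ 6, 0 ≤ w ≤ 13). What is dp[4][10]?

i\w   0   1   2   3   4   5   6   7   8   9  10  11  12  13
  0   0   0   0   0   0   0   0   0   0   0   0   0   0   0
  1   0   0   0   0   0   0   0   0   0   0   3   3   3   3
  2   0   0   0   0   0   0   0   0   1   1   3   3   3   3
  3   0   0   0   0   0  11  11  11  11  11  11  11  11  12
  4   0   0   0   0   0  11  11  11  11  11  11  11  11  12
  5   0   0   0   0  10  11  11  11  11  21  21  21  21  21
  6   0   0   0   0  10  11  11  11  11  21  21  21  21  21

11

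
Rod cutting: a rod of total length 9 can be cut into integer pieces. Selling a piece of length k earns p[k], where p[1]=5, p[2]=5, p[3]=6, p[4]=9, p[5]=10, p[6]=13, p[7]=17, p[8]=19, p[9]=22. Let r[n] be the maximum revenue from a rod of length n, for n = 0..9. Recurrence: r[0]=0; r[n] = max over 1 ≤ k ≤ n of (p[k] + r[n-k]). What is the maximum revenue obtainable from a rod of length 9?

   n    0    1    2    3    4    5    6    7    8    9
r[n]    0    5   10   15   20   25   30   35   40   45

45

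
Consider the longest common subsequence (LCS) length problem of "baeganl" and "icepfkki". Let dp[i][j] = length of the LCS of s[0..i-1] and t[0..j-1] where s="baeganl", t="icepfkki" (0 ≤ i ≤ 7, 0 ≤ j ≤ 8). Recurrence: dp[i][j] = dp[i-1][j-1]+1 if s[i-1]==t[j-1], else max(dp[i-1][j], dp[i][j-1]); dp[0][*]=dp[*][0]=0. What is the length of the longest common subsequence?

   ''  i  c  e  p  f  k  k  i
''  0  0  0  0  0  0  0  0  0
 b  0  0  0  0  0  0  0  0  0
 a  0  0  0  0  0  0  0  0  0
 e  0  0  0  1  1  1  1  1  1
 g  0  0  0  1  1  1  1  1  1
 a  0  0  0  1  1  1  1  1  1
 n  0  0  0  1  1  1  1  1  1
 l  0  0  0  1  1  1  1  1  1

1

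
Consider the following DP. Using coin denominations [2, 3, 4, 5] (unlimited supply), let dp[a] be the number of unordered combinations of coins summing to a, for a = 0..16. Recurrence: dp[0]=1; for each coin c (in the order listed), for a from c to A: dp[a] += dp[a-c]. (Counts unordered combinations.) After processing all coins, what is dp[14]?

13

after  coin     0     1     2     3     4     5     6     7     8     9    10    11    12    13    14    15    16
          2     1     0     1     0     1     0     1     0     1     0     1     0     1     0     1     0     1
          3     1     0     1     1     1     1     2     1     2     2     2     2     3     2     3     3     3
          4     1     0     1     1     2     1     3     2     4     3     5     4     7     5     8     7    10
          5     1     0     1     1     2     2     3     3     5     5     7     7    10    10    13    14    17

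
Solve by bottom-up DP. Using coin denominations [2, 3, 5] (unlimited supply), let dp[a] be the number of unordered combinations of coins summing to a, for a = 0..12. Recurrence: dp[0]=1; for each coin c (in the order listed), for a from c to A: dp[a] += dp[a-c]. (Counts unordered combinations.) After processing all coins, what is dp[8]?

3

after  coin     0     1     2     3     4     5     6     7     8     9    10    11    12
          2     1     0     1     0     1     0     1     0     1     0     1     0     1
          3     1     0     1     1     1     1     2     1     2     2     2     2     3
          5     1     0     1     1     1     2     2     2     3     3     4     4     5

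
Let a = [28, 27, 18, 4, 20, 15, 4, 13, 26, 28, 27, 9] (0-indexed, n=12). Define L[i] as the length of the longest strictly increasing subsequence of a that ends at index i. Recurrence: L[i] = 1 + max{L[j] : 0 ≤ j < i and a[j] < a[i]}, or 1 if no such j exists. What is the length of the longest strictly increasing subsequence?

4

   i    0    1    2    3    4    5    6    7    8    9   10   11
a[i]   28   27   18    4   20   15    4   13   26   28   27    9
L[i]    1    1    1    1    2    2    1    2    3    4    4    2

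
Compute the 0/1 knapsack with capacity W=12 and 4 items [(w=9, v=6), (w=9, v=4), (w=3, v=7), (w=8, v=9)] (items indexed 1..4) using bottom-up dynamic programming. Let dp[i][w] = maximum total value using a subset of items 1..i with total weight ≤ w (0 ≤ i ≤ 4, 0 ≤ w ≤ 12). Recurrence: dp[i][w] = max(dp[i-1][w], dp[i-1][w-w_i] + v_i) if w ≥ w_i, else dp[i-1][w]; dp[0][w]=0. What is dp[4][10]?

9

i\w   0   1   2   3   4   5   6   7   8   9  10  11  12
  0   0   0   0   0   0   0   0   0   0   0   0   0   0
  1   0   0   0   0   0   0   0   0   0   6   6   6   6
  2   0   0   0   0   0   0   0   0   0   6   6   6   6
  3   0   0   0   7   7   7   7   7   7   7   7   7  13
  4   0   0   0   7   7   7   7   7   9   9   9  16  16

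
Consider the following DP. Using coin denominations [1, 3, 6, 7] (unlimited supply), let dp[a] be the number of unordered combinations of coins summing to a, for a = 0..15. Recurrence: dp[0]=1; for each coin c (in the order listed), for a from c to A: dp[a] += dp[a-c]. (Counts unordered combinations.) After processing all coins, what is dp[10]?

8

after  coin     0     1     2     3     4     5     6     7     8     9    10    11    12    13    14    15
          1     1     1     1     1     1     1     1     1     1     1     1     1     1     1     1     1
          3     1     1     1     2     2     2     3     3     3     4     4     4     5     5     5     6
          6     1     1     1     2     2     2     4     4     4     6     6     6     9     9     9    12
          7     1     1     1     2     2     2     4     5     5     7     8     8    11    13    14    17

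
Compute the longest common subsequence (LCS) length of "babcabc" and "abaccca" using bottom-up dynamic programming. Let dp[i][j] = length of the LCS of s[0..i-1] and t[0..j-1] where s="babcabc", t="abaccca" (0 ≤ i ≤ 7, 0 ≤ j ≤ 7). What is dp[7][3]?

   ''  a  b  a  c  c  c  a
''  0  0  0  0  0  0  0  0
 b  0  0  1  1  1  1  1  1
 a  0  1  1  2  2  2  2  2
 b  0  1  2  2  2  2  2  2
 c  0  1  2  2  3  3  3  3
 a  0  1  2  3  3  3  3  4
 b  0  1  2  3  3  3  3  4
 c  0  1  2  3  4  4  4  4

3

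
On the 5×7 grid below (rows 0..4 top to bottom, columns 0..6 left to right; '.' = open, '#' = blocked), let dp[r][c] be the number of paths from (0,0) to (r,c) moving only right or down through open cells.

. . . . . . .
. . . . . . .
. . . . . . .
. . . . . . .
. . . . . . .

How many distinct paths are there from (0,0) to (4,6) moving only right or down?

210

r\c   0   1   2   3   4   5   6
  0   1   1   1   1   1   1   1
  1   1   2   3   4   5   6   7
  2   1   3   6  10  15  21  28
  3   1   4  10  20  35  56  84
  4   1   5  15  35  70 126 210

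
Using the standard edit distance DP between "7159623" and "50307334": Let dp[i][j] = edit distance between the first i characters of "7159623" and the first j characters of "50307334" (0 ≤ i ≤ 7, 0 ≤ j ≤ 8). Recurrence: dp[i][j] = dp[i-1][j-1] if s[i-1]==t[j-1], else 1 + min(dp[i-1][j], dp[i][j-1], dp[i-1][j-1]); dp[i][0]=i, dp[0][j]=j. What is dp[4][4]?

4

   ''  5  0  3  0  7  3  3  4
''  0  1  2  3  4  5  6  7  8
 7  1  1  2  3  4  4  5  6  7
 1  2  2  2  3  4  5  5  6  7
 5  3  2  3  3  4  5  6  6  7
 9  4  3  3  4  4  5  6  7  7
 6  5  4  4  4  5  5  6  7  8
 2  6  5  5  5  5  6  6  7  8
 3  7  6  6  5  6  6  6  6  7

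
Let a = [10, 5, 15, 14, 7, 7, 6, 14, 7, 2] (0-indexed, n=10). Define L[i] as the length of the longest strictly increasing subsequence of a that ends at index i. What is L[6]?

2

   i    0    1    2    3    4    5    6    7    8    9
a[i]   10    5   15   14    7    7    6   14    7    2
L[i]    1    1    2    2    2    2    2    3    3    1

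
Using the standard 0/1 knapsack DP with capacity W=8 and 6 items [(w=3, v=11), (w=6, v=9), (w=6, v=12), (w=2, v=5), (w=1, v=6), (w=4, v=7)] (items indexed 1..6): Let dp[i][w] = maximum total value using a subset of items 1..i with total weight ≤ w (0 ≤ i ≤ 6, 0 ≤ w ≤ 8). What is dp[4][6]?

i\w   0   1   2   3   4   5   6   7   8
  0   0   0   0   0   0   0   0   0   0
  1   0   0   0  11  11  11  11  11  11
  2   0   0   0  11  11  11  11  11  11
  3   0   0   0  11  11  11  12  12  12
  4   0   0   5  11  11  16  16  16  17
  5   0   6   6  11  17  17  22  22  22
  6   0   6   6  11  17  17  22  22  24

16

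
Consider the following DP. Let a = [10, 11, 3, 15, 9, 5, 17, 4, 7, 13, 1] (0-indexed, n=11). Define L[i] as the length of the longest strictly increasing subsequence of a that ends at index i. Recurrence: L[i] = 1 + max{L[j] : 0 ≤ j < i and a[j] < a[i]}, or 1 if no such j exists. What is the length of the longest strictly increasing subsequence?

4

   i    0    1    2    3    4    5    6    7    8    9   10
a[i]   10   11    3   15    9    5   17    4    7   13    1
L[i]    1    2    1    3    2    2    4    2    3    4    1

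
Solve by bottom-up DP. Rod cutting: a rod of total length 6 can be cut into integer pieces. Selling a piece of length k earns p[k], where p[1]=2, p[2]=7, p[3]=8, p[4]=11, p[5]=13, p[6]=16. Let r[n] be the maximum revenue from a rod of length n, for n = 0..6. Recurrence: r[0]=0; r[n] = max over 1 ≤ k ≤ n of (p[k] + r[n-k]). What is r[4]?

   n    0    1    2    3    4    5    6
r[n]    0    2    7    9   14   16   21

14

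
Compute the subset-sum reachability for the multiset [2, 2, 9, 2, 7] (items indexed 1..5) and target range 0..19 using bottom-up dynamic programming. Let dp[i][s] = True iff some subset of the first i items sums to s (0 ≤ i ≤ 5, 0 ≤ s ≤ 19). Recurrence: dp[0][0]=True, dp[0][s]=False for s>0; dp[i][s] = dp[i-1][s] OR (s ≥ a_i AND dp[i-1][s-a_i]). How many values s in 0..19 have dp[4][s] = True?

8

i\s   0   1   2   3   4   5   6   7   8   9  10  11  12  13  14  15  16  17  18  19
  0   T   F   F   F   F   F   F   F   F   F   F   F   F   F   F   F   F   F   F   F
  1   T   F   T   F   F   F   F   F   F   F   F   F   F   F   F   F   F   F   F   F
  2   T   F   T   F   T   F   F   F   F   F   F   F   F   F   F   F   F   F   F   F
  3   T   F   T   F   T   F   F   F   F   T   F   T   F   T   F   F   F   F   F   F
  4   T   F   T   F   T   F   T   F   F   T   F   T   F   T   F   T   F   F   F   F
  5   T   F   T   F   T   F   T   T   F   T   F   T   F   T   F   T   T   F   T   F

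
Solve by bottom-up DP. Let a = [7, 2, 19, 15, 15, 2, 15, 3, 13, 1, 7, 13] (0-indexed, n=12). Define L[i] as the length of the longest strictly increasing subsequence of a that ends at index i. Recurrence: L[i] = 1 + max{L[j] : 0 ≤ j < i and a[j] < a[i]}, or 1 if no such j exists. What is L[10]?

   i    0    1    2    3    4    5    6    7    8    9   10   11
a[i]    7    2   19   15   15    2   15    3   13    1    7   13
L[i]    1    1    2    2    2    1    2    2    3    1    3    4

3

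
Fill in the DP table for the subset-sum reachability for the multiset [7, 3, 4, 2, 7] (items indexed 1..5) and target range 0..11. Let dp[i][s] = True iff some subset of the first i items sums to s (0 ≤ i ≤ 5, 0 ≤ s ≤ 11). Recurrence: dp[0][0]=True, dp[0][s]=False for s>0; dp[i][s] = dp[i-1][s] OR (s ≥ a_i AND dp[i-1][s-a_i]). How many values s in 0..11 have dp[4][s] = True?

10

i\s   0   1   2   3   4   5   6   7   8   9  10  11
  0   T   F   F   F   F   F   F   F   F   F   F   F
  1   T   F   F   F   F   F   F   T   F   F   F   F
  2   T   F   F   T   F   F   F   T   F   F   T   F
  3   T   F   F   T   T   F   F   T   F   F   T   T
  4   T   F   T   T   T   T   T   T   F   T   T   T
  5   T   F   T   T   T   T   T   T   F   T   T   T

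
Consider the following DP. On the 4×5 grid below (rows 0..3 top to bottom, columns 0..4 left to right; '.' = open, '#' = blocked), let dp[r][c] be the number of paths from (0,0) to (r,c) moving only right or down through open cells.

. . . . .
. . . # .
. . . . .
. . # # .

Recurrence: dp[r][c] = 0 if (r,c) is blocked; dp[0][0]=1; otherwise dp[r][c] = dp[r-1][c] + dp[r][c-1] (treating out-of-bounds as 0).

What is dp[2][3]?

6

r\c   0   1   2   3   4
  0   1   1   1   1   1
  1   1   2   3   0   1
  2   1   3   6   6   7
  3   1   4   0   0   7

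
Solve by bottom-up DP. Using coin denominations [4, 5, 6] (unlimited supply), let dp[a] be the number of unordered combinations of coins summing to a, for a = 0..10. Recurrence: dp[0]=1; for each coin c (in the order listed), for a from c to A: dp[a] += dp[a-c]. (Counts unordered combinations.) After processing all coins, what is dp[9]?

1

after  coin     0     1     2     3     4     5     6     7     8     9    10
          4     1     0     0     0     1     0     0     0     1     0     0
          5     1     0     0     0     1     1     0     0     1     1     1
          6     1     0     0     0     1     1     1     0     1     1     2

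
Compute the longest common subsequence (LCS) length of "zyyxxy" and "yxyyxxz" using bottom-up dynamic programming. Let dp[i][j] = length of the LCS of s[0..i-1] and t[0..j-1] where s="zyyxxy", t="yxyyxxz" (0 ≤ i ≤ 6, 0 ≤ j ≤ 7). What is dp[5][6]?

   ''  y  x  y  y  x  x  z
''  0  0  0  0  0  0  0  0
 z  0  0  0  0  0  0  0  1
 y  0  1  1  1  1  1  1  1
 y  0  1  1  2  2  2  2  2
 x  0  1  2  2  2  3  3  3
 x  0  1  2  2  2  3  4  4
 y  0  1  2  3  3  3  4  4

4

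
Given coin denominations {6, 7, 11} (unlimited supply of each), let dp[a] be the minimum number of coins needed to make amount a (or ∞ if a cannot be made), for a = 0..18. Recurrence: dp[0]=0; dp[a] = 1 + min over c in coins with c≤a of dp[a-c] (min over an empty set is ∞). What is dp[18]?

 a  0  1  2  3  4  5  6  7  8  9 10 11 12 13 14 15 16 17 18
dp  0  -  -  -  -  -  1  1  -  -  -  1  2  2  2  -  -  2  2
(- denotes ∞ / unreachable)

2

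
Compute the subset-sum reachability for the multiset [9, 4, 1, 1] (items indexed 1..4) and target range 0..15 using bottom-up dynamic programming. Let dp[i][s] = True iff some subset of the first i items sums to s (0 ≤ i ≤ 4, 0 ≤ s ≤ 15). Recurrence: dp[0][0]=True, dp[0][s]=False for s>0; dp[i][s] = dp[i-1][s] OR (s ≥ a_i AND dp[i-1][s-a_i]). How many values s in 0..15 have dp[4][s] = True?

i\s   0   1   2   3   4   5   6   7   8   9  10  11  12  13  14  15
  0   T   F   F   F   F   F   F   F   F   F   F   F   F   F   F   F
  1   T   F   F   F   F   F   F   F   F   T   F   F   F   F   F   F
  2   T   F   F   F   T   F   F   F   F   T   F   F   F   T   F   F
  3   T   T   F   F   T   T   F   F   F   T   T   F   F   T   T   F
  4   T   T   T   F   T   T   T   F   F   T   T   T   F   T   T   T

12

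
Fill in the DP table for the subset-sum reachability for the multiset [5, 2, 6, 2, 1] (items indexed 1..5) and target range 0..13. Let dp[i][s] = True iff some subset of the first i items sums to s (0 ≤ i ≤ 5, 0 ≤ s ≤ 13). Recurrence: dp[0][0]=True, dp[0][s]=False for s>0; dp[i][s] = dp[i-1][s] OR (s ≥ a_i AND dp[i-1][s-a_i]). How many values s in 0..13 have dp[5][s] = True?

i\s   0   1   2   3   4   5   6   7   8   9  10  11  12  13
  0   T   F   F   F   F   F   F   F   F   F   F   F   F   F
  1   T   F   F   F   F   T   F   F   F   F   F   F   F   F
  2   T   F   T   F   F   T   F   T   F   F   F   F   F   F
  3   T   F   T   F   F   T   T   T   T   F   F   T   F   T
  4   T   F   T   F   T   T   T   T   T   T   T   T   F   T
  5   T   T   T   T   T   T   T   T   T   T   T   T   T   T

14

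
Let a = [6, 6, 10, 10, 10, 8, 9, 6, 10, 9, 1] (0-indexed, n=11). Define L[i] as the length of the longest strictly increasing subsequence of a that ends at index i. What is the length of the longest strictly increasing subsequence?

   i    0    1    2    3    4    5    6    7    8    9   10
a[i]    6    6   10   10   10    8    9    6   10    9    1
L[i]    1    1    2    2    2    2    3    1    4    3    1

4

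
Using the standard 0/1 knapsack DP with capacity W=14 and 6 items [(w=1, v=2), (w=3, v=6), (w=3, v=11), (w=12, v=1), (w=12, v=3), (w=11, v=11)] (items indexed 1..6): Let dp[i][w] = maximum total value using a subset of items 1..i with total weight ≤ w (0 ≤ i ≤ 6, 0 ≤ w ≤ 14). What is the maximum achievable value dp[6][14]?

i\w   0   1   2   3   4   5   6   7   8   9  10  11  12  13  14
  0   0   0   0   0   0   0   0   0   0   0   0   0   0   0   0
  1   0   2   2   2   2   2   2   2   2   2   2   2   2   2   2
  2   0   2   2   6   8   8   8   8   8   8   8   8   8   8   8
  3   0   2   2  11  13  13  17  19  19  19  19  19  19  19  19
  4   0   2   2  11  13  13  17  19  19  19  19  19  19  19  19
  5   0   2   2  11  13  13  17  19  19  19  19  19  19  19  19
  6   0   2   2  11  13  13  17  19  19  19  19  19  19  19  22

22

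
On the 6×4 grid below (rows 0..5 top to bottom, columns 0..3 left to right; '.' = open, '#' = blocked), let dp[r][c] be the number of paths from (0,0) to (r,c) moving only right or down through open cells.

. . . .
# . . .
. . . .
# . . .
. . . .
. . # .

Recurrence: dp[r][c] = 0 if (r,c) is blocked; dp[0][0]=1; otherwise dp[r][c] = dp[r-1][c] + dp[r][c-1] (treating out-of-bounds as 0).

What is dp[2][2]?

3

r\c   0   1   2   3
  0   1   1   1   1
  1   0   1   2   3
  2   0   1   3   6
  3   0   1   4  10
  4   0   1   5  15
  5   0   1   0  15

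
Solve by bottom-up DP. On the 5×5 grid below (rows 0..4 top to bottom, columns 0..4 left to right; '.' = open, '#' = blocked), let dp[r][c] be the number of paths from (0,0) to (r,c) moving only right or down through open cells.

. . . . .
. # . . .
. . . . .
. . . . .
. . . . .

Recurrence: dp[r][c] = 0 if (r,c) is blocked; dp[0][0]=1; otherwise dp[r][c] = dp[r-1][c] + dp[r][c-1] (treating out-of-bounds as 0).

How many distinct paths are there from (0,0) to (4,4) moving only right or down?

30

r\c   0   1   2   3   4
  0   1   1   1   1   1
  1   1   0   1   2   3
  2   1   1   2   4   7
  3   1   2   4   8  15
  4   1   3   7  15  30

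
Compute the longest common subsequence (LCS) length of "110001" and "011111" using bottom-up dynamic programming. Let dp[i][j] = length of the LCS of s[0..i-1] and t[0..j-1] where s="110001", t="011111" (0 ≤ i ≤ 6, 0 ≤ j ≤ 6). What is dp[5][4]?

   ''  0  1  1  1  1  1
''  0  0  0  0  0  0  0
 1  0  0  1  1  1  1  1
 1  0  0  1  2  2  2  2
 0  0  1  1  2  2  2  2
 0  0  1  1  2  2  2  2
 0  0  1  1  2  2  2  2
 1  0  1  2  2  3  3  3

2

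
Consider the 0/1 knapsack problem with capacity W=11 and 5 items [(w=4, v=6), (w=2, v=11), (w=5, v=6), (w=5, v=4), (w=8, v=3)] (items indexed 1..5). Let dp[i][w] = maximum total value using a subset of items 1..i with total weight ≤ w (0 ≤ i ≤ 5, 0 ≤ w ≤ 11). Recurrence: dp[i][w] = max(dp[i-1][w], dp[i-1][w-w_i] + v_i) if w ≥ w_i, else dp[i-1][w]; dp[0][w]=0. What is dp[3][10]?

17

i\w   0   1   2   3   4   5   6   7   8   9  10  11
  0   0   0   0   0   0   0   0   0   0   0   0   0
  1   0   0   0   0   6   6   6   6   6   6   6   6
  2   0   0  11  11  11  11  17  17  17  17  17  17
  3   0   0  11  11  11  11  17  17  17  17  17  23
  4   0   0  11  11  11  11  17  17  17  17  17  23
  5   0   0  11  11  11  11  17  17  17  17  17  23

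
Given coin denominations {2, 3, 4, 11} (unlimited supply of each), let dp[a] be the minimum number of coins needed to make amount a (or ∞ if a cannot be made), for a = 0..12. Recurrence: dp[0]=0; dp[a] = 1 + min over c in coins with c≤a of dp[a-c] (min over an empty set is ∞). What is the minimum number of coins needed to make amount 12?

3

 a  0  1  2  3  4  5  6  7  8  9 10 11 12
dp  0  -  1  1  1  2  2  2  2  3  3  1  3
(- denotes ∞ / unreachable)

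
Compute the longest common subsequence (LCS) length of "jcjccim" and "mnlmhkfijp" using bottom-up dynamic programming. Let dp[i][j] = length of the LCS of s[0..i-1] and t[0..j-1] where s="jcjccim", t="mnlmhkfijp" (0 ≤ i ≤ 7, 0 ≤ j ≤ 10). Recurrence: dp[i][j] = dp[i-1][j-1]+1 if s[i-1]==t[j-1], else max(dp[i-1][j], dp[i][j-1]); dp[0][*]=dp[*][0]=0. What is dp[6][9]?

   ''  m  n  l  m  h  k  f  i  j  p
''  0  0  0  0  0  0  0  0  0  0  0
 j  0  0  0  0  0  0  0  0  0  1  1
 c  0  0  0  0  0  0  0  0  0  1  1
 j  0  0  0  0  0  0  0  0  0  1  1
 c  0  0  0  0  0  0  0  0  0  1  1
 c  0  0  0  0  0  0  0  0  0  1  1
 i  0  0  0  0  0  0  0  0  1  1  1
 m  0  1  1  1  1  1  1  1  1  1  1

1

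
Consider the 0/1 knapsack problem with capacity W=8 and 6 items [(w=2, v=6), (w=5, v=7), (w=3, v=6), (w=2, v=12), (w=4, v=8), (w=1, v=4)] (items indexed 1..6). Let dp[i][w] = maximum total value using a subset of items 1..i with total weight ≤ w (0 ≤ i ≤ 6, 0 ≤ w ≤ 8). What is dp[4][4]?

18

i\w   0   1   2   3   4   5   6   7   8
  0   0   0   0   0   0   0   0   0   0
  1   0   0   6   6   6   6   6   6   6
  2   0   0   6   6   6   7   7  13  13
  3   0   0   6   6   6  12  12  13  13
  4   0   0  12  12  18  18  18  24  24
  5   0   0  12  12  18  18  20  24  26
  6   0   4  12  16  18  22  22  24  28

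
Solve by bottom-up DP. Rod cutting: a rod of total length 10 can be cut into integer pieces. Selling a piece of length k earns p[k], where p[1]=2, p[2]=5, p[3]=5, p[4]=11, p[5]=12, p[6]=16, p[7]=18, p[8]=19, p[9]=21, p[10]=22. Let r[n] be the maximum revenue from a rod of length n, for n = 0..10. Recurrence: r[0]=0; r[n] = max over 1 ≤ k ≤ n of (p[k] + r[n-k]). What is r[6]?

16

   n    0    1    2    3    4    5    6    7    8    9   10
r[n]    0    2    5    7   11   13   16   18   22   24   27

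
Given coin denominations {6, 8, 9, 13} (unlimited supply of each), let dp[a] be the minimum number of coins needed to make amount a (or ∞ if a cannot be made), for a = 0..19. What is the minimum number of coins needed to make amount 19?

 a  0  1  2  3  4  5  6  7  8  9 10 11 12 13 14 15 16 17 18 19
dp  0  -  -  -  -  -  1  -  1  1  -  -  2  1  2  2  2  2  2  2
(- denotes ∞ / unreachable)

2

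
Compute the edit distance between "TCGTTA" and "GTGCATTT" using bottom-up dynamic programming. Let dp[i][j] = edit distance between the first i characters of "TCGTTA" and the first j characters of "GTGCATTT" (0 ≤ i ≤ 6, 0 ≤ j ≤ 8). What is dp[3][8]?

   ''  G  T  G  C  A  T  T  T
''  0  1  2  3  4  5  6  7  8
 T  1  1  1  2  3  4  5  6  7
 C  2  2  2  2  2  3  4  5  6
 G  3  2  3  2  3  3  4  5  6
 T  4  3  2  3  3  4  3  4  5
 T  5  4  3  3  4  4  4  3  4
 A  6  5  4  4  4  4  5  4  4

6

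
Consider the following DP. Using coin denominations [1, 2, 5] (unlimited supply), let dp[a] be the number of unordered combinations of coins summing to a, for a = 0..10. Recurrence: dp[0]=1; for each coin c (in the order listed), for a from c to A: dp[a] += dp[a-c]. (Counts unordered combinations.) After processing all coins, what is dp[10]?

after  coin     0     1     2     3     4     5     6     7     8     9    10
          1     1     1     1     1     1     1     1     1     1     1     1
          2     1     1     2     2     3     3     4     4     5     5     6
          5     1     1     2     2     3     4     5     6     7     8    10

10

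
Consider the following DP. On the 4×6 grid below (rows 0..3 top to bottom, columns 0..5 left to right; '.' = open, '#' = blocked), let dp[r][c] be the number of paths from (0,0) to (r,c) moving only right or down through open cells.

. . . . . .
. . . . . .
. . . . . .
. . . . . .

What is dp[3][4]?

35

r\c   0   1   2   3   4   5
  0   1   1   1   1   1   1
  1   1   2   3   4   5   6
  2   1   3   6  10  15  21
  3   1   4  10  20  35  56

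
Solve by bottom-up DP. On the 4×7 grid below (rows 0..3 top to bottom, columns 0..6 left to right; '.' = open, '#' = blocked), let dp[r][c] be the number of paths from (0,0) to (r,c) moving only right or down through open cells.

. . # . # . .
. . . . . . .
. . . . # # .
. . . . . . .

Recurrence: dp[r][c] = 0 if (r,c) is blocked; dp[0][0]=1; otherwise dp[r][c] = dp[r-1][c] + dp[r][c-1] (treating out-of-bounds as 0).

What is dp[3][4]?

16

r\c   0   1   2   3   4   5   6
  0   1   1   0   0   0   0   0
  1   1   2   2   2   2   2   2
  2   1   3   5   7   0   0   2
  3   1   4   9  16  16  16  18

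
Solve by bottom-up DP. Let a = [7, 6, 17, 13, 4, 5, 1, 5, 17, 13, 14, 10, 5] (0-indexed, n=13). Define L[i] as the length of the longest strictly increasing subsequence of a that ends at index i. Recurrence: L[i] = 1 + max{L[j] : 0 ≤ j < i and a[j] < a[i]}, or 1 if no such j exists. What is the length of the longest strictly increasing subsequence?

   i    0    1    2    3    4    5    6    7    8    9   10   11   12
a[i]    7    6   17   13    4    5    1    5   17   13   14   10    5
L[i]    1    1    2    2    1    2    1    2    3    3    4    3    2

4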